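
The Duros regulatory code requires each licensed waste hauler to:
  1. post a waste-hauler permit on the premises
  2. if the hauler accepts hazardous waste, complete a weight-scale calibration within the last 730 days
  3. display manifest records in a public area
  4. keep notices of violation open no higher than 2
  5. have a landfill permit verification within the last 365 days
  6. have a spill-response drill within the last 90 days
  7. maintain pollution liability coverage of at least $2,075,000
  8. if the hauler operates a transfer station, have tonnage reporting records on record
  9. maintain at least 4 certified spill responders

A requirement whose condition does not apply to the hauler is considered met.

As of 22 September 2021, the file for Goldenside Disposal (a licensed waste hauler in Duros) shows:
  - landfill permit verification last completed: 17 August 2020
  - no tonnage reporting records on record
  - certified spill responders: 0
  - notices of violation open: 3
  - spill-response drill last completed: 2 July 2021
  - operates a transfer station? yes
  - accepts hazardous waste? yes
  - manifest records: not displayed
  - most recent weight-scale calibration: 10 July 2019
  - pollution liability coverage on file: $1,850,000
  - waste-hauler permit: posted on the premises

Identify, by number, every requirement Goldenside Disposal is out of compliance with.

2, 3, 4, 5, 7, 8, 9

1. waste-hauler permit present → met
2. condition 'accepts hazardous waste' holds; weight-scale calibration 805 days ago vs limit 730 → not met
3. manifest records absent → not met
4. notices of violation open 3 > 2 → not met
5. landfill permit verification 401 days ago vs limit 365 → not met
6. spill-response drill 82 days ago vs limit 90 → met
7. pollution liability coverage $1,850,000 < $2,075,000 → not met
8. condition 'operates a transfer station' holds; tonnage reporting records absent → not met
9. certified spill responders 0 < 4 → not met
Not met: 2, 3, 4, 5, 7, 8, 9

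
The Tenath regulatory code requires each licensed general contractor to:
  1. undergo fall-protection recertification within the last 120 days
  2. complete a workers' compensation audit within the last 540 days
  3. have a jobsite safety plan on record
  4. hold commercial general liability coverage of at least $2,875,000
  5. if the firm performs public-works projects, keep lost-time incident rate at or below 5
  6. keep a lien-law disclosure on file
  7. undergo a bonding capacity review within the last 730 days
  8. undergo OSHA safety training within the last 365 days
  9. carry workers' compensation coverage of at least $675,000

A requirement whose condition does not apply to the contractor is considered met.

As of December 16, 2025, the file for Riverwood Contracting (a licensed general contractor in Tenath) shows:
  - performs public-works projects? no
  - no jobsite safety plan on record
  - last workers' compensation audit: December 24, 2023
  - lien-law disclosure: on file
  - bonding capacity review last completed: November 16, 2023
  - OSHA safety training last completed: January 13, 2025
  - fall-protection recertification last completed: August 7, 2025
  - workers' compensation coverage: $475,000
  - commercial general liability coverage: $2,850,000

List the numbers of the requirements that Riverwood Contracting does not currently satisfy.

1, 2, 3, 4, 7, 9

1. fall-protection recertification 131 days ago vs limit 120 → not met
2. workers' compensation audit 723 days ago vs limit 540 → not met
3. jobsite safety plan absent → not met
4. commercial general liability coverage $2,850,000 < $2,875,000 → not met
5. condition 'performs public-works projects' does not hold → requirement n/a → met
6. lien-law disclosure present → met
7. bonding capacity review 761 days ago vs limit 730 → not met
8. OSHA safety training 337 days ago vs limit 365 → met
9. workers' compensation coverage $475,000 < $675,000 → not met
Not met: 1, 2, 3, 4, 7, 9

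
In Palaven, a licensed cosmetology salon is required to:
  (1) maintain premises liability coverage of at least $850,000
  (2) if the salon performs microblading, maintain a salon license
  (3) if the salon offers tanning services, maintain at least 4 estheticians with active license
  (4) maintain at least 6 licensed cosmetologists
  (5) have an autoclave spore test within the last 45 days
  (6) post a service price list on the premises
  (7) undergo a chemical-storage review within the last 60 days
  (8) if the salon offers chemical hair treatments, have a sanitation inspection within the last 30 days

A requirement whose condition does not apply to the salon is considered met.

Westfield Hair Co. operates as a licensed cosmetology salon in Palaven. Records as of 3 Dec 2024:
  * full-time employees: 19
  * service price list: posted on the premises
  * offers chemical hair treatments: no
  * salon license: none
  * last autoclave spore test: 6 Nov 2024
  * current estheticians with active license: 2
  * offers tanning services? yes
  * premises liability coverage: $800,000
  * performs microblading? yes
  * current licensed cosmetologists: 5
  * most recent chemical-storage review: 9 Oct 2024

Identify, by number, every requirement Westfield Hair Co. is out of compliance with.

1, 2, 3, 4

1. premises liability coverage $800,000 < $850,000 → not met
2. condition 'performs microblading' holds; salon license absent → not met
3. condition 'offers tanning services' holds; estheticians with active license 2 < 4 → not met
4. licensed cosmetologists 5 < 6 → not met
5. autoclave spore test 27 days ago vs limit 45 → met
6. service price list present → met
7. chemical-storage review 55 days ago vs limit 60 → met
8. condition 'offers chemical hair treatments' does not hold → requirement n/a → met
Not met: 1, 2, 3, 4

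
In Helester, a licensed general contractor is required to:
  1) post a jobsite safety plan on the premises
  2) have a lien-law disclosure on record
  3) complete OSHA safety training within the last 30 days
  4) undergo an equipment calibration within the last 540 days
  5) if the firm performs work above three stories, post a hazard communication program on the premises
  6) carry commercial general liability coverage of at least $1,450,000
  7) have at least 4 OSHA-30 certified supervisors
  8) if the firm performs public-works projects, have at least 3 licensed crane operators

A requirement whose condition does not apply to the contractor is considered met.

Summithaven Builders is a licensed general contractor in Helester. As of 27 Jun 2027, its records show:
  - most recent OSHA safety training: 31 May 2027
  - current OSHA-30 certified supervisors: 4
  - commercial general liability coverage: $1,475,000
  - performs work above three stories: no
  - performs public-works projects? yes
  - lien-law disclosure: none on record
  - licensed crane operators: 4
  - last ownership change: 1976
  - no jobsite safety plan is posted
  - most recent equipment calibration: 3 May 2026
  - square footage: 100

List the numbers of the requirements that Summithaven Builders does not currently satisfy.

1. jobsite safety plan absent → not met
2. lien-law disclosure absent → not met
3. OSHA safety training 27 days ago vs limit 30 → met
4. equipment calibration 420 days ago vs limit 540 → met
5. condition 'performs work above three stories' does not hold → requirement n/a → met
6. commercial general liability coverage $1,475,000 ≥ $1,450,000 → met
7. OSHA-30 certified supervisors 4 ≥ 4 → met
8. condition 'performs public-works projects' holds; licensed crane operators 4 ≥ 3 → met
Not met: 1, 2

1, 2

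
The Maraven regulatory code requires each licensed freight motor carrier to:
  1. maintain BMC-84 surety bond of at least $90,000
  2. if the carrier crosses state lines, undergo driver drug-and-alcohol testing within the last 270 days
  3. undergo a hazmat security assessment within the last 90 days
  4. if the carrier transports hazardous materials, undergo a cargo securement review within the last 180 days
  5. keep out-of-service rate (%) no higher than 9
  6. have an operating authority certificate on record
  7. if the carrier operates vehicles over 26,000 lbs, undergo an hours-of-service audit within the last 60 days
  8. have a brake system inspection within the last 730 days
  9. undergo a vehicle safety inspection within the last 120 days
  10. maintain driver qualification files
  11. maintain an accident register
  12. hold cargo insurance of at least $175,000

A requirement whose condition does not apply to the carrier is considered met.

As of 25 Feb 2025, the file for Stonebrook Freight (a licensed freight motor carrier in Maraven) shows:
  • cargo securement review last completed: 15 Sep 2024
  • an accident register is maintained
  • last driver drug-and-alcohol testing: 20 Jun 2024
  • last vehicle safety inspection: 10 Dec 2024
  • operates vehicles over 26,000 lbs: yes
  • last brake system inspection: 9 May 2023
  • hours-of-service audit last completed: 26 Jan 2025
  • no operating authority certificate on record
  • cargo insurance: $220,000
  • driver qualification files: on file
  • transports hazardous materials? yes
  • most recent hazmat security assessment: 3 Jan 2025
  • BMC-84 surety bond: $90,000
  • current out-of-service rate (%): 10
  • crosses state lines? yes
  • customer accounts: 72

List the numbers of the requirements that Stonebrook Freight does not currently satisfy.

1. BMC-84 surety bond $90,000 ≥ $90,000 → met
2. condition 'crosses state lines' holds; driver drug-and-alcohol testing 250 days ago vs limit 270 → met
3. hazmat security assessment 53 days ago vs limit 90 → met
4. condition 'transports hazardous materials' holds; cargo securement review 163 days ago vs limit 180 → met
5. out-of-service rate (%) 10 > 9 → not met
6. operating authority certificate absent → not met
7. condition 'operates vehicles over 26,000 lbs' holds; hours-of-service audit 30 days ago vs limit 60 → met
8. brake system inspection 658 days ago vs limit 730 → met
9. vehicle safety inspection 77 days ago vs limit 120 → met
10. driver qualification files present → met
11. accident register present → met
12. cargo insurance $220,000 ≥ $175,000 → met
Not met: 5, 6

5, 6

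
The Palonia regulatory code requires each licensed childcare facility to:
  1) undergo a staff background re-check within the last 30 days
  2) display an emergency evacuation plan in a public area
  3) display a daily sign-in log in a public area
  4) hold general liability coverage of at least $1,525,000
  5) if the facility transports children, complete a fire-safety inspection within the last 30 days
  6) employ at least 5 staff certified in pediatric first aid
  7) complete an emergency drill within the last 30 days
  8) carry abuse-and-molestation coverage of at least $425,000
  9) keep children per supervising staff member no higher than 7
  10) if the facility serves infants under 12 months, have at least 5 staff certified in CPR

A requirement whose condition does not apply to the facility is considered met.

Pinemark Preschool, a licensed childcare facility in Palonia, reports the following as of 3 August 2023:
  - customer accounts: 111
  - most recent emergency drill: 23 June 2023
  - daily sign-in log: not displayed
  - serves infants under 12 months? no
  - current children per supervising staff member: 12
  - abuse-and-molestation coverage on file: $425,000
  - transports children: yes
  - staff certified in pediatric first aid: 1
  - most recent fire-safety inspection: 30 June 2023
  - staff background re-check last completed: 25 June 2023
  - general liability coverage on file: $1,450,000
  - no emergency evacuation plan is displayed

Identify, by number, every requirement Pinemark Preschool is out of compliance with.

1, 2, 3, 4, 5, 6, 7, 9

1. staff background re-check 39 days ago vs limit 30 → not met
2. emergency evacuation plan absent → not met
3. daily sign-in log absent → not met
4. general liability coverage $1,450,000 < $1,525,000 → not met
5. condition 'transports children' holds; fire-safety inspection 34 days ago vs limit 30 → not met
6. staff certified in pediatric first aid 1 < 5 → not met
7. emergency drill 41 days ago vs limit 30 → not met
8. abuse-and-molestation coverage $425,000 ≥ $425,000 → met
9. children per supervising staff member 12 > 7 → not met
10. condition 'serves infants under 12 months' does not hold → requirement n/a → met
Not met: 1, 2, 3, 4, 5, 6, 7, 9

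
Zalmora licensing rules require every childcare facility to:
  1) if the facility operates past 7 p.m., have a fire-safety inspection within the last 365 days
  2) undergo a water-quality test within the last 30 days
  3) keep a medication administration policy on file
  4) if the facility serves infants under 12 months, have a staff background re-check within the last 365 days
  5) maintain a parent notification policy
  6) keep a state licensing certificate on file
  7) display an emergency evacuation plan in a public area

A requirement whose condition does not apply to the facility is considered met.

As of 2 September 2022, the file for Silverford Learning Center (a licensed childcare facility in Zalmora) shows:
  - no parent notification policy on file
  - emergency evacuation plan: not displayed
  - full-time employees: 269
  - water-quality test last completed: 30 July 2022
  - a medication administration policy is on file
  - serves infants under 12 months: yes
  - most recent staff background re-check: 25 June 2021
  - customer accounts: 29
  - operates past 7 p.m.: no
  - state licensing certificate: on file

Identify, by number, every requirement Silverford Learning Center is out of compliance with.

2, 4, 5, 7

1. condition 'operates past 7 p.m.' does not hold → requirement n/a → met
2. water-quality test 34 days ago vs limit 30 → not met
3. medication administration policy present → met
4. condition 'serves infants under 12 months' holds; staff background re-check 434 days ago vs limit 365 → not met
5. parent notification policy absent → not met
6. state licensing certificate present → met
7. emergency evacuation plan absent → not met
Not met: 2, 4, 5, 7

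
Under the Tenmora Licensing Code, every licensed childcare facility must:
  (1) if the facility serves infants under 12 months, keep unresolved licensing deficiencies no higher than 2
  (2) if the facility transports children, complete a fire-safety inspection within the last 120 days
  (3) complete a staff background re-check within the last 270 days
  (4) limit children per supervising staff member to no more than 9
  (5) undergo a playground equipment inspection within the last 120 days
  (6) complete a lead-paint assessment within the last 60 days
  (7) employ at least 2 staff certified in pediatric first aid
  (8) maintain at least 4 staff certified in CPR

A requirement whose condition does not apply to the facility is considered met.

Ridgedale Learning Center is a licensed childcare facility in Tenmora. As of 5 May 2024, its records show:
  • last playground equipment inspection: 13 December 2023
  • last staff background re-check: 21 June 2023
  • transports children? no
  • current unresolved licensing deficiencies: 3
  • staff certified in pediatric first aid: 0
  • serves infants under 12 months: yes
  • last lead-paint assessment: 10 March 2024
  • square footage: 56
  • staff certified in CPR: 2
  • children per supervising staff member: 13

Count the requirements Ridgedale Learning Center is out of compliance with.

6

1. condition 'serves infants under 12 months' holds; unresolved licensing deficiencies 3 > 2 → not met
2. condition 'transports children' does not hold → requirement n/a → met
3. staff background re-check 319 days ago vs limit 270 → not met
4. children per supervising staff member 13 > 9 → not met
5. playground equipment inspection 144 days ago vs limit 120 → not met
6. lead-paint assessment 56 days ago vs limit 60 → met
7. staff certified in pediatric first aid 0 < 2 → not met
8. staff certified in CPR 2 < 4 → not met
Not met: 6 of 8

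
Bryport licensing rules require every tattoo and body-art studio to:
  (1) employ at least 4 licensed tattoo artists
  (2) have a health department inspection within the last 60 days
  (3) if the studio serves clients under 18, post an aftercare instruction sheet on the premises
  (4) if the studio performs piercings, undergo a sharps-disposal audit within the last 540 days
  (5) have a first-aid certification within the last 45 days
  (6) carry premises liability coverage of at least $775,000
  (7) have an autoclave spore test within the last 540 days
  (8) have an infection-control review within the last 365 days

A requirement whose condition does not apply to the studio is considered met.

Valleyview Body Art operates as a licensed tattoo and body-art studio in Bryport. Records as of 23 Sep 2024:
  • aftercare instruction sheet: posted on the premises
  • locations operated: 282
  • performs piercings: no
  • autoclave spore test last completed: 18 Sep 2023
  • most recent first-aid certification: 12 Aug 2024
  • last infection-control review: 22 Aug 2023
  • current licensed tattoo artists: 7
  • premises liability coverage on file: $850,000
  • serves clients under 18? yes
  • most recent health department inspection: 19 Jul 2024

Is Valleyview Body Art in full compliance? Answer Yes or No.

1. licensed tattoo artists 7 ≥ 4 → met
2. health department inspection 66 days ago vs limit 60 → not met
3. condition 'serves clients under 18' holds; aftercare instruction sheet present → met
4. condition 'performs piercings' does not hold → requirement n/a → met
5. first-aid certification 42 days ago vs limit 45 → met
6. premises liability coverage $850,000 ≥ $775,000 → met
7. autoclave spore test 371 days ago vs limit 540 → met
8. infection-control review 398 days ago vs limit 365 → not met
Not met: 2, 8

No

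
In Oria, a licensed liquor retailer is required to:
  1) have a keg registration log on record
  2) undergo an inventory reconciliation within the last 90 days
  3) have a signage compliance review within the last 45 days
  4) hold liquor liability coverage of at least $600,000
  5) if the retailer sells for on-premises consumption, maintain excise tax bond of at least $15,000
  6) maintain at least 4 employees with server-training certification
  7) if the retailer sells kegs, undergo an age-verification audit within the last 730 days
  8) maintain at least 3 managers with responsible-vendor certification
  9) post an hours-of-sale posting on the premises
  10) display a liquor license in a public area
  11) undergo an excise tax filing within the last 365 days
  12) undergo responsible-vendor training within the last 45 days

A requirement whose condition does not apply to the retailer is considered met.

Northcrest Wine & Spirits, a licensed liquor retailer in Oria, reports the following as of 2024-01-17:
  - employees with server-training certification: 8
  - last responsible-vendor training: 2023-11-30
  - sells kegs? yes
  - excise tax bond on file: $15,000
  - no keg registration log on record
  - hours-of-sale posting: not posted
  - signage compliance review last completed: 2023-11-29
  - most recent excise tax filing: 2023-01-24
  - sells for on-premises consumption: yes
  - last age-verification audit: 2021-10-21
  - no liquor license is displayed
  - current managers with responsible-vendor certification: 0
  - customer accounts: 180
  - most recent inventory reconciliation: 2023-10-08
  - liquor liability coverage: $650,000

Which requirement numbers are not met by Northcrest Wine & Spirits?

1. keg registration log absent → not met
2. inventory reconciliation 101 days ago vs limit 90 → not met
3. signage compliance review 49 days ago vs limit 45 → not met
4. liquor liability coverage $650,000 ≥ $600,000 → met
5. condition 'sells for on-premises consumption' holds; excise tax bond $15,000 ≥ $15,000 → met
6. employees with server-training certification 8 ≥ 4 → met
7. condition 'sells kegs' holds; age-verification audit 818 days ago vs limit 730 → not met
8. managers with responsible-vendor certification 0 < 3 → not met
9. hours-of-sale posting absent → not met
10. liquor license absent → not met
11. excise tax filing 358 days ago vs limit 365 → met
12. responsible-vendor training 48 days ago vs limit 45 → not met
Not met: 1, 2, 3, 7, 8, 9, 10, 12

1, 2, 3, 7, 8, 9, 10, 12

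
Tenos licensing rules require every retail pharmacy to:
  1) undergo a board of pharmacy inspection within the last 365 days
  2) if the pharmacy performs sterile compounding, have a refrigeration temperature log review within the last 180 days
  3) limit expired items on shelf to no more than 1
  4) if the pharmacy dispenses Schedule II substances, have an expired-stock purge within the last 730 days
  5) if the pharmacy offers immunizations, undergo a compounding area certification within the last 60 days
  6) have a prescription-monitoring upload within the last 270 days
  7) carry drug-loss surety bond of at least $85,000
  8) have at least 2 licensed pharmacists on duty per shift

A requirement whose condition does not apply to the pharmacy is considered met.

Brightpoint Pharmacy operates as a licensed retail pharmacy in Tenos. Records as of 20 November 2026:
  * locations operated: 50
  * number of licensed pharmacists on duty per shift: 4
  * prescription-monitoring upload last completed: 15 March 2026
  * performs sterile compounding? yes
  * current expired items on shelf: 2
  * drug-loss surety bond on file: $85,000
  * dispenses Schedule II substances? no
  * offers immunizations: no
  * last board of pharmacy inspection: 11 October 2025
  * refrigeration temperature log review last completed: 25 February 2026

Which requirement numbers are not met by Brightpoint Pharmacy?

1, 2, 3

1. board of pharmacy inspection 405 days ago vs limit 365 → not met
2. condition 'performs sterile compounding' holds; refrigeration temperature log review 268 days ago vs limit 180 → not met
3. expired items on shelf 2 > 1 → not met
4. condition 'dispenses Schedule II substances' does not hold → requirement n/a → met
5. condition 'offers immunizations' does not hold → requirement n/a → met
6. prescription-monitoring upload 250 days ago vs limit 270 → met
7. drug-loss surety bond $85,000 ≥ $85,000 → met
8. licensed pharmacists on duty per shift 4 ≥ 2 → met
Not met: 1, 2, 3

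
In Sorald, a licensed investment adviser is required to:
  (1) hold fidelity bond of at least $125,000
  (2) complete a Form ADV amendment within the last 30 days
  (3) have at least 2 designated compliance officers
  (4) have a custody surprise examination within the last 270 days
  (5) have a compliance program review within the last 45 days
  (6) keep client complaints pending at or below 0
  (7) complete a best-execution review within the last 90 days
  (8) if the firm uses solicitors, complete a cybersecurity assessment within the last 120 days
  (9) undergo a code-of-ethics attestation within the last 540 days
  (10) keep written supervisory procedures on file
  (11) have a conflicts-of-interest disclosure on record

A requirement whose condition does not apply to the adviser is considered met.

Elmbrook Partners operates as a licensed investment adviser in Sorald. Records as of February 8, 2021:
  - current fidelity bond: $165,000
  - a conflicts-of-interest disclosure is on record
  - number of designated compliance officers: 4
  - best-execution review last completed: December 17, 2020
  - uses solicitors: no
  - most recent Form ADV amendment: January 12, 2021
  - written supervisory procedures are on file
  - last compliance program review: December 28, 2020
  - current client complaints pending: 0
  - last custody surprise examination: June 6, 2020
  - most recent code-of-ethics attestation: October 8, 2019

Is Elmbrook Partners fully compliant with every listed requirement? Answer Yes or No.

1. fidelity bond $165,000 ≥ $125,000 → met
2. Form ADV amendment 27 days ago vs limit 30 → met
3. designated compliance officers 4 ≥ 2 → met
4. custody surprise examination 247 days ago vs limit 270 → met
5. compliance program review 42 days ago vs limit 45 → met
6. client complaints pending 0 ≤ 0 → met
7. best-execution review 53 days ago vs limit 90 → met
8. condition 'uses solicitors' does not hold → requirement n/a → met
9. code-of-ethics attestation 489 days ago vs limit 540 → met
10. written supervisory procedures present → met
11. conflicts-of-interest disclosure present → met
All met.

Yes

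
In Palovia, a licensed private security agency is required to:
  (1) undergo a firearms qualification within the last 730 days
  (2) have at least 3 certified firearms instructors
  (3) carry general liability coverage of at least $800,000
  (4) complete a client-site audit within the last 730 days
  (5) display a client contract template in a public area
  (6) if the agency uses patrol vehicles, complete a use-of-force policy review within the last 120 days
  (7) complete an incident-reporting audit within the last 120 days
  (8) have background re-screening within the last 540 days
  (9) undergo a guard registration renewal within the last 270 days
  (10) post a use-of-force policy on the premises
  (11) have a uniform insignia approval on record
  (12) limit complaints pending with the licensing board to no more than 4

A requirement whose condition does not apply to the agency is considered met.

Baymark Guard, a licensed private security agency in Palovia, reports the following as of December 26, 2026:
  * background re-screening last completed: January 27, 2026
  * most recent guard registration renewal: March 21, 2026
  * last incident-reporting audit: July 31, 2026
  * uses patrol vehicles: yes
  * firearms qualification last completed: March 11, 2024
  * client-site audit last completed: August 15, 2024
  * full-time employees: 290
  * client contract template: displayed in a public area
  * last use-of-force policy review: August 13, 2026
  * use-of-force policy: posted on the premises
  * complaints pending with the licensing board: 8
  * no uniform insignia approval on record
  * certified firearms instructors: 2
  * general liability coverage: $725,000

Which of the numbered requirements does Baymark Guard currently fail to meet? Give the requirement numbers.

1. firearms qualification 1020 days ago vs limit 730 → not met
2. certified firearms instructors 2 < 3 → not met
3. general liability coverage $725,000 < $800,000 → not met
4. client-site audit 863 days ago vs limit 730 → not met
5. client contract template present → met
6. condition 'uses patrol vehicles' holds; use-of-force policy review 135 days ago vs limit 120 → not met
7. incident-reporting audit 148 days ago vs limit 120 → not met
8. background re-screening 333 days ago vs limit 540 → met
9. guard registration renewal 280 days ago vs limit 270 → not met
10. use-of-force policy present → met
11. uniform insignia approval absent → not met
12. complaints pending with the licensing board 8 > 4 → not met
Not met: 1, 2, 3, 4, 6, 7, 9, 11, 12

1, 2, 3, 4, 6, 7, 9, 11, 12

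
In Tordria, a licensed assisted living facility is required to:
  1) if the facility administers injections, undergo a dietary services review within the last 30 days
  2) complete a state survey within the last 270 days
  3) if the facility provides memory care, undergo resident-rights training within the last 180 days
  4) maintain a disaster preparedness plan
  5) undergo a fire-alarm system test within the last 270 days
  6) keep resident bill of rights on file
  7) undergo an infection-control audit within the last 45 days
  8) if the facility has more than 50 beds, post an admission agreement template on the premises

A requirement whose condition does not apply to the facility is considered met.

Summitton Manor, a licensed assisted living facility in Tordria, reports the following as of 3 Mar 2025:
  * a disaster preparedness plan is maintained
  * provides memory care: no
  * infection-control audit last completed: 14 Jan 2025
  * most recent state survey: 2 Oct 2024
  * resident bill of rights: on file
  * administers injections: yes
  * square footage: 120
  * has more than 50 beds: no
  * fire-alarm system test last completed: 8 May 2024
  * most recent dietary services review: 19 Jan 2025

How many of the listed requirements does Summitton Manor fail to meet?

3

1. condition 'administers injections' holds; dietary services review 43 days ago vs limit 30 → not met
2. state survey 152 days ago vs limit 270 → met
3. condition 'provides memory care' does not hold → requirement n/a → met
4. disaster preparedness plan present → met
5. fire-alarm system test 299 days ago vs limit 270 → not met
6. resident bill of rights present → met
7. infection-control audit 48 days ago vs limit 45 → not met
8. condition 'has more than 50 beds' does not hold → requirement n/a → met
Not met: 3 of 8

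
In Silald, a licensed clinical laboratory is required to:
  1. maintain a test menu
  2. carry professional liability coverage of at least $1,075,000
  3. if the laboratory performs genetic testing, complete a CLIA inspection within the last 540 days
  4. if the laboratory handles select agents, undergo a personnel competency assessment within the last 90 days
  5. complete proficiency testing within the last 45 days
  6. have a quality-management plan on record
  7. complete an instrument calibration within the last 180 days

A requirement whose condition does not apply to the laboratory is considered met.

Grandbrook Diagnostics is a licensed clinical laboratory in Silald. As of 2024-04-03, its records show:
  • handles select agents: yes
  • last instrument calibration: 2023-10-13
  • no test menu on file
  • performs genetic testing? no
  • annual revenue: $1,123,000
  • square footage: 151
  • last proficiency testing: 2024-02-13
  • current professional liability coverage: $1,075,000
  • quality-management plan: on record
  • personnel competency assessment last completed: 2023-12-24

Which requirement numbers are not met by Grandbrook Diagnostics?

1. test menu absent → not met
2. professional liability coverage $1,075,000 ≥ $1,075,000 → met
3. condition 'performs genetic testing' does not hold → requirement n/a → met
4. condition 'handles select agents' holds; personnel competency assessment 101 days ago vs limit 90 → not met
5. proficiency testing 50 days ago vs limit 45 → not met
6. quality-management plan present → met
7. instrument calibration 173 days ago vs limit 180 → met
Not met: 1, 4, 5

1, 4, 5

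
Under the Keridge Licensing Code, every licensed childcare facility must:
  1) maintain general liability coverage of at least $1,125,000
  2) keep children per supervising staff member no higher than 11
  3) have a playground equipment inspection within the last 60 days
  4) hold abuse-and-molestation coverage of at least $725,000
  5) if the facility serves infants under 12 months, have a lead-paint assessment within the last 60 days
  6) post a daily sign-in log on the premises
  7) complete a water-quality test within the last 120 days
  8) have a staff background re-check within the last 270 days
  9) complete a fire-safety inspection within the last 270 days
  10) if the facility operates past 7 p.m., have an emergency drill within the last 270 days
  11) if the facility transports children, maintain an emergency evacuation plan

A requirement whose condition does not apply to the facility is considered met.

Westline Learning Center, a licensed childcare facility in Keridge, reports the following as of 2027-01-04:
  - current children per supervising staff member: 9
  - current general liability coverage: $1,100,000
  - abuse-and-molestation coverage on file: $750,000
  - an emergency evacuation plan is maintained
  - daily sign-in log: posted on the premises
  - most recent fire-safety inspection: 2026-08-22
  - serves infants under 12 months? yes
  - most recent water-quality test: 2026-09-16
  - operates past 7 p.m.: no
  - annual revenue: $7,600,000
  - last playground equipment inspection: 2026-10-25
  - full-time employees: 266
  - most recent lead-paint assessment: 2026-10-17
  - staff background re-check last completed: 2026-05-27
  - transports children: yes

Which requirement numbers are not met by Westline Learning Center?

1, 3, 5

1. general liability coverage $1,100,000 < $1,125,000 → not met
2. children per supervising staff member 9 ≤ 11 → met
3. playground equipment inspection 71 days ago vs limit 60 → not met
4. abuse-and-molestation coverage $750,000 ≥ $725,000 → met
5. condition 'serves infants under 12 months' holds; lead-paint assessment 79 days ago vs limit 60 → not met
6. daily sign-in log present → met
7. water-quality test 110 days ago vs limit 120 → met
8. staff background re-check 222 days ago vs limit 270 → met
9. fire-safety inspection 135 days ago vs limit 270 → met
10. condition 'operates past 7 p.m.' does not hold → requirement n/a → met
11. condition 'transports children' holds; emergency evacuation plan present → met
Not met: 1, 3, 5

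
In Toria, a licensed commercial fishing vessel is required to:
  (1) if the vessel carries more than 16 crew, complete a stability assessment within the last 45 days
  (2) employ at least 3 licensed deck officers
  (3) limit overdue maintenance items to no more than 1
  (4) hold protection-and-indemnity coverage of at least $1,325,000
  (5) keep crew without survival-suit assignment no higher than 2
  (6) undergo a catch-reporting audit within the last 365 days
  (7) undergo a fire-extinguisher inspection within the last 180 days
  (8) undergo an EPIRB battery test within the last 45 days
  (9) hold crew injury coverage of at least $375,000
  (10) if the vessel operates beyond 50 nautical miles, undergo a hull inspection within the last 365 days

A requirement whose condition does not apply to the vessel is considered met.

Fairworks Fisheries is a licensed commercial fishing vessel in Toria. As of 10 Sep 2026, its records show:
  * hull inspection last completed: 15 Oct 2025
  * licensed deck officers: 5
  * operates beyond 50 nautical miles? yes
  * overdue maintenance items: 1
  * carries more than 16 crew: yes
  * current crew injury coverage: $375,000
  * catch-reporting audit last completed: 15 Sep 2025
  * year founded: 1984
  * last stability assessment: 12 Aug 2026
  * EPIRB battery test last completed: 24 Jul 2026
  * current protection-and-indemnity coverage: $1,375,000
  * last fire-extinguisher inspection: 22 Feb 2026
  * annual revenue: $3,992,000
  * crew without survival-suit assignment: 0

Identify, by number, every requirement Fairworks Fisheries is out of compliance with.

7, 8

1. condition 'carries more than 16 crew' holds; stability assessment 29 days ago vs limit 45 → met
2. licensed deck officers 5 ≥ 3 → met
3. overdue maintenance items 1 ≤ 1 → met
4. protection-and-indemnity coverage $1,375,000 ≥ $1,325,000 → met
5. crew without survival-suit assignment 0 ≤ 2 → met
6. catch-reporting audit 360 days ago vs limit 365 → met
7. fire-extinguisher inspection 200 days ago vs limit 180 → not met
8. EPIRB battery test 48 days ago vs limit 45 → not met
9. crew injury coverage $375,000 ≥ $375,000 → met
10. condition 'operates beyond 50 nautical miles' holds; hull inspection 330 days ago vs limit 365 → met
Not met: 7, 8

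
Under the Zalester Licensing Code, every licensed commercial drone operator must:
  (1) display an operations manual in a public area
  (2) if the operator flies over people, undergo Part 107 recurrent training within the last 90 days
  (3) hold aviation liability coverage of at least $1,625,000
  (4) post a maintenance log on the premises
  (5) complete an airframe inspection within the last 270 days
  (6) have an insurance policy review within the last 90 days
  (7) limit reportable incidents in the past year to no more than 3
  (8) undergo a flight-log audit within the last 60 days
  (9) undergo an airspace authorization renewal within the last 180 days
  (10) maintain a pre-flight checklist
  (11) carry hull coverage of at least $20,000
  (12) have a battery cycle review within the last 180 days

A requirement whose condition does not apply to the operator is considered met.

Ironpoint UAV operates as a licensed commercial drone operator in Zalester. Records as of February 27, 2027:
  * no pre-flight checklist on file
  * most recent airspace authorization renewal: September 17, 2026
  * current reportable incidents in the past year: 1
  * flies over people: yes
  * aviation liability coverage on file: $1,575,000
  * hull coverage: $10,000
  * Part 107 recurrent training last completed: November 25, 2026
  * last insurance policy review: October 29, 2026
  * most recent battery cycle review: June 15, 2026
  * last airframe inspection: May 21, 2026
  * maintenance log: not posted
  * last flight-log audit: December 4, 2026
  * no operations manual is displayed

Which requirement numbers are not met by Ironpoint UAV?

1. operations manual absent → not met
2. condition 'flies over people' holds; Part 107 recurrent training 94 days ago vs limit 90 → not met
3. aviation liability coverage $1,575,000 < $1,625,000 → not met
4. maintenance log absent → not met
5. airframe inspection 282 days ago vs limit 270 → not met
6. insurance policy review 121 days ago vs limit 90 → not met
7. reportable incidents in the past year 1 ≤ 3 → met
8. flight-log audit 85 days ago vs limit 60 → not met
9. airspace authorization renewal 163 days ago vs limit 180 → met
10. pre-flight checklist absent → not met
11. hull coverage $10,000 < $20,000 → not met
12. battery cycle review 257 days ago vs limit 180 → not met
Not met: 1, 2, 3, 4, 5, 6, 8, 10, 11, 12

1, 2, 3, 4, 5, 6, 8, 10, 11, 12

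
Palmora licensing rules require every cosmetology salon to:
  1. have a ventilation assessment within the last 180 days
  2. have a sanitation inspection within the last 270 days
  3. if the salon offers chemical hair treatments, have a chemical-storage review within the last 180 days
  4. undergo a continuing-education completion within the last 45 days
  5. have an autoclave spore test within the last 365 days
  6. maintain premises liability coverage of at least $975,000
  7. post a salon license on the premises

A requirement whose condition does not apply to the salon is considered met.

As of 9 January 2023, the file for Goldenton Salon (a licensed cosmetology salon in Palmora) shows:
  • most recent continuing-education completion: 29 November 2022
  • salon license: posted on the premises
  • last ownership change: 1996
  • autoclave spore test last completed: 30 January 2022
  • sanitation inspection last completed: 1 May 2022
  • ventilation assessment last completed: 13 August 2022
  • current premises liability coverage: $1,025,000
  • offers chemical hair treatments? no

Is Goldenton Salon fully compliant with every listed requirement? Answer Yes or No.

1. ventilation assessment 149 days ago vs limit 180 → met
2. sanitation inspection 253 days ago vs limit 270 → met
3. condition 'offers chemical hair treatments' does not hold → requirement n/a → met
4. continuing-education completion 41 days ago vs limit 45 → met
5. autoclave spore test 344 days ago vs limit 365 → met
6. premises liability coverage $1,025,000 ≥ $975,000 → met
7. salon license present → met
All met.

Yes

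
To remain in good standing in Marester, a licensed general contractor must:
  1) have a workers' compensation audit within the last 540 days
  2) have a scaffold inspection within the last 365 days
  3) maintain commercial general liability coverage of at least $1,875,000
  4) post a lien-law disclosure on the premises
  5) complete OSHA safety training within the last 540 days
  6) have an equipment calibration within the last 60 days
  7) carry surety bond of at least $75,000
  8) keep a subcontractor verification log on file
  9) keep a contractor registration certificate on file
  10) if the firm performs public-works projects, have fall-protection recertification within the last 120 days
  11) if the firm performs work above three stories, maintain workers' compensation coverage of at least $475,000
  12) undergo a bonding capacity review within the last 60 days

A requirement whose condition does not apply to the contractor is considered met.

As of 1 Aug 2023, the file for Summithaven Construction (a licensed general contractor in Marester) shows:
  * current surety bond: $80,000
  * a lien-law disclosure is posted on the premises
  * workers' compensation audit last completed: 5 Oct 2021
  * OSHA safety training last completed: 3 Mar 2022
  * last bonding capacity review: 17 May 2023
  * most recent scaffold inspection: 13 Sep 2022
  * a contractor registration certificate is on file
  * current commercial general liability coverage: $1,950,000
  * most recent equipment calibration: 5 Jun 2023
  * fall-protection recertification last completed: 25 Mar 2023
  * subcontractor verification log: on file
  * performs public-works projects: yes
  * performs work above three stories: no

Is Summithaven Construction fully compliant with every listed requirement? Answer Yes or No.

1. workers' compensation audit 665 days ago vs limit 540 → not met
2. scaffold inspection 322 days ago vs limit 365 → met
3. commercial general liability coverage $1,950,000 ≥ $1,875,000 → met
4. lien-law disclosure present → met
5. OSHA safety training 516 days ago vs limit 540 → met
6. equipment calibration 57 days ago vs limit 60 → met
7. surety bond $80,000 ≥ $75,000 → met
8. subcontractor verification log present → met
9. contractor registration certificate present → met
10. condition 'performs public-works projects' holds; fall-protection recertification 129 days ago vs limit 120 → not met
11. condition 'performs work above three stories' does not hold → requirement n/a → met
12. bonding capacity review 76 days ago vs limit 60 → not met
Not met: 1, 10, 12

No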